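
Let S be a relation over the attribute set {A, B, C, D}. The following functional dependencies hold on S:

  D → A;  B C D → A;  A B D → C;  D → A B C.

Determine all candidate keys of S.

{D}⁺: D→A adds A; D→ABC adds B, C → {A, B, C, D}.

D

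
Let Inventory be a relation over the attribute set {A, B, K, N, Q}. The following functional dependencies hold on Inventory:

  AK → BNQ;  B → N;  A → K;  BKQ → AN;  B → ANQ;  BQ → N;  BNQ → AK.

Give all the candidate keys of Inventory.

{A}⁺: A→K adds K; AK→BNQ adds B, N, Q → {A, B, K, N, Q}.
{B}⁺: B→N adds N; B→ANQ adds A, Q; BNQ→AK adds K → {A, B, K, N, Q}.

A, B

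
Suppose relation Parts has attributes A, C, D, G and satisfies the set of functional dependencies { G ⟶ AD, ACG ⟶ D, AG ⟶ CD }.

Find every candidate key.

{G}

Attribute G never appears on the right-hand side of any dependency, so G must belong to every candidate key.
{G}⁺ = {A, C, D, G}, which is all of the schema, so {G} is the only candidate key.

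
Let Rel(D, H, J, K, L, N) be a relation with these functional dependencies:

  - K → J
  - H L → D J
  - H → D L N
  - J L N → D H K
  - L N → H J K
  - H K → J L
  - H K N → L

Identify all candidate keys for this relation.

{H}⁺: H→DLN adds D, L, N; LN→HJK adds J, K → {D, H, J, K, L, N}.
{L, N}⁺: LN→HJK adds H, J, K; HL→DJ adds D → {D, H, J, K, L, N}. Minimal: {N}⁺ = {N}; {L}⁺ = {L} — none reach the full schema.

(H), (L, N)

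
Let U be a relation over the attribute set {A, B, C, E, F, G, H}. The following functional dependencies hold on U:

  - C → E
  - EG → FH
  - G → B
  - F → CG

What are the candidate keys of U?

{A, F}; {A, C, G}; {A, E, G}

Attribute A never appears on the right-hand side of any dependency, so A must belong to every candidate key.
{A}⁺ = {A}, which is not all of the schema, so we must add further attributes.
{A, F}⁺: F→CG adds C, G; C→E adds E; EG→FH adds H; G→B adds B → {A, B, C, E, F, G, H}. Minimal: {F}⁺ = {B, C, E, F, G, H}; {A}⁺ = {A} — none reach the full schema.
{A, C, G}⁺: C→E adds E; EG→FH adds F, H; G→B adds B → {A, B, C, E, F, G, H}. Minimal: {C, G}⁺ = {B, C, E, F, G, H}; {A, G}⁺ = {A, B, G}; {A, C}⁺ = {A, C, E} — none reach the full schema.
{A, E, G}⁺: EG→FH adds F, H; G→B adds B; F→CG adds C → {A, B, C, E, F, G, H}. Minimal: {E, G}⁺ = {B, C, E, F, G, H}; {A, G}⁺ = {A, B, G}; {A, E}⁺ = {A, E} — none reach the full schema.
Any other superkey contains one of these as a subset, so there are no further candidate keys.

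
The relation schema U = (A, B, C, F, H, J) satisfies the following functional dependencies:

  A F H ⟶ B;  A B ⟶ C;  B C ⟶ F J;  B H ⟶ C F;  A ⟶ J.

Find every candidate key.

Attributes A, H never appear on any right-hand side, so every candidate key must contain {A, H}.
{A, H}⁺ = {A, H, J}, which is not all of the schema, so we must add further attributes.
{A, B, H}⁺: AB→C adds C; BC→FJ adds F, J → {A, B, C, F, H, J}. Minimal: {B, H}⁺ = {B, C, F, H, J}; {A, H}⁺ = {A, H, J}; {A, B}⁺ = {A, B, C, F, J} — none reach the full schema.
{A, F, H}⁺: AFH→B adds B; AB→C adds C; BC→FJ adds J → {A, B, C, F, H, J}. Minimal: {F, H}⁺ = {F, H}; {A, H}⁺ = {A, H, J}; {A, F}⁺ = {A, F, J} — none reach the full schema.

{A, B, H}; {A, F, H}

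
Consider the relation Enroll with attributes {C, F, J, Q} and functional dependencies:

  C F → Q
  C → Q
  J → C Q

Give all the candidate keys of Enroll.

{F, J}⁺: J→CQ adds C, Q → {C, F, J, Q}.
No other minimal superkey exists.

{F, J}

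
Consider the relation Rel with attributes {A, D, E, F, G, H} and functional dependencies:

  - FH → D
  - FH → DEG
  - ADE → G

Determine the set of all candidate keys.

{A, F, H}

Attributes A, F, H never appear on any right-hand side, so every candidate key must contain {A, F, H}.
{A, F, H}⁺ = {A, D, E, F, G, H}, which is all of the schema, so {A, F, H} is the only candidate key.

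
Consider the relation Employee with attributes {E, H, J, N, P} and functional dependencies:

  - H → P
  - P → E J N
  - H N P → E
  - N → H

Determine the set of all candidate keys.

(H), (N), (P)

{H}⁺: H→P adds P; P→EJN adds E, J, N → {E, H, J, N, P}.
{N}⁺: N→H adds H; H→P adds P; P→EJN adds E, J → {E, H, J, N, P}.
{P}⁺: P→EJN adds E, J, N; N→H adds H → {E, H, J, N, P}.
Any other superkey contains one of these as a subset, so there are no further candidate keys.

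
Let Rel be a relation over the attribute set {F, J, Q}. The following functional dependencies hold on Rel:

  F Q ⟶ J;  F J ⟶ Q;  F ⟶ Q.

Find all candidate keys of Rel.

Attribute F never appears on the right-hand side of any dependency, so F must belong to every candidate key.
{F}⁺ = {F, J, Q}, which is all of the schema, so {F} is the only candidate key.

{F}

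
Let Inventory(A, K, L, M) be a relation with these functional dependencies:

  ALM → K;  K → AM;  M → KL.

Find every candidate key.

{K}⁺: K→AM adds A, M; M→KL adds L → {A, K, L, M}.
{M}⁺: M→KL adds K, L; K→AM adds A → {A, K, L, M}.

{K}, {M}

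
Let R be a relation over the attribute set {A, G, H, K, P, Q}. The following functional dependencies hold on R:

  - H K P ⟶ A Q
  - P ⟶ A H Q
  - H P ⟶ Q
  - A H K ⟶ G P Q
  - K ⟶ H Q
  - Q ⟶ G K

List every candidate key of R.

P, AK, AQ

{P}⁺: P→AHQ adds A, H, Q; Q→GK adds G, K → {A, G, H, K, P, Q}.
{A, K}⁺: K→HQ adds H, Q; Q→GK adds G; AHK→GPQ adds P → {A, G, H, K, P, Q}. Minimal: {K}⁺ = {G, H, K, Q}; {A}⁺ = {A} — none reach the full schema.
{A, Q}⁺: Q→GK adds G, K; K→HQ adds H; AHK→GPQ adds P → {A, G, H, K, P, Q}. Minimal: {Q}⁺ = {G, H, K, Q}; {A}⁺ = {A} — none reach the full schema.
Any other superkey contains one of these as a subset, so there are no further candidate keys.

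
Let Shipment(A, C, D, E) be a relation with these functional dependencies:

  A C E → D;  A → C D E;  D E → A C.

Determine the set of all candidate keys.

{A}⁺: A→CDE adds C, D, E → {A, C, D, E}.
{D, E}⁺: DE→AC adds A, C → {A, C, D, E}. Minimal: {E}⁺ = {E}; {D}⁺ = {D} — none reach the full schema.
Any other superkey contains one of these as a subset, so there are no further candidate keys.

(A), (D, E)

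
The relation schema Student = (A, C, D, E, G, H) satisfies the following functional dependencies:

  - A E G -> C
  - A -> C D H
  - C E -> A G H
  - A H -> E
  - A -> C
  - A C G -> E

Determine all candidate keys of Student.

{A}, {C, E}

{A}⁺: A→CDH adds C, D, H; AH→E adds E; CE→AGH adds G → {A, C, D, E, G, H}.
{C, E}⁺: CE→AGH adds A, G, H; A→CDH adds D → {A, C, D, E, G, H}. Minimal: {E}⁺ = {E}; {C}⁺ = {C} — none reach the full schema.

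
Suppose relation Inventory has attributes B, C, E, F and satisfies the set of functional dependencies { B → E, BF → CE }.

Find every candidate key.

Attributes B, F never appear on any right-hand side, so every candidate key must contain {B, F}.
{B, F}⁺ = {B, C, E, F}, which is all of the schema, so {B, F} is the only candidate key.

BF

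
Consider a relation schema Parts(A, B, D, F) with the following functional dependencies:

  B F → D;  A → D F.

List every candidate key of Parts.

AB

Attributes A, B never appear on any right-hand side, so every candidate key must contain {A, B}.
{A, B}⁺ = {A, B, D, F}, which is all of the schema, so {A, B} is the only candidate key.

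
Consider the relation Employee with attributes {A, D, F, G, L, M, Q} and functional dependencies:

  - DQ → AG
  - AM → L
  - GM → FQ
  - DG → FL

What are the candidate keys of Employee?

Attributes D, M never appear on any right-hand side, so every candidate key must contain {D, M}.
{D, M}⁺ = {D, M}, which is not all of the schema, so we must add further attributes.
{D, G, M}⁺: GM→FQ adds F, Q; DG→FL adds L; DQ→AG adds A → {A, D, F, G, L, M, Q}.
{D, M, Q}⁺: DQ→AG adds A, G; AM→L adds L; GM→FQ adds F → {A, D, F, G, L, M, Q}.

(D, G, M), (D, M, Q)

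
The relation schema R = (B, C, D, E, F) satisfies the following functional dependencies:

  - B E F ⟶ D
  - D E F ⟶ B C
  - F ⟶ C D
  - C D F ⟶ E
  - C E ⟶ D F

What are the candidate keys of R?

{F}, {C, E}

{F}⁺: F→CD adds C, D; CDF→E adds E; DEF→BC adds B → {B, C, D, E, F}.
{C, E}⁺: CE→DF adds D, F; DEF→BC adds B → {B, C, D, E, F}.
Any other superkey contains one of these as a subset, so there are no further candidate keys.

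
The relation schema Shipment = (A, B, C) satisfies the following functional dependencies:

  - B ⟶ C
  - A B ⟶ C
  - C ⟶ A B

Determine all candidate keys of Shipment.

{B}⁺: B→C adds C; C→AB adds A → {A, B, C}.
{C}⁺: C→AB adds A, B → {A, B, C}.

(B); (C)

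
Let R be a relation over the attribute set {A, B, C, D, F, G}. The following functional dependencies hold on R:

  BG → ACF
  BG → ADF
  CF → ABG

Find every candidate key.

BG, CF

{B, G}⁺: BG→ACF adds A, C, F; BG→ADF adds D → {A, B, C, D, F, G}. Minimal: {G}⁺ = {G}; {B}⁺ = {B} — none reach the full schema.
{C, F}⁺: CF→ABG adds A, B, G; BG→ADF adds D → {A, B, C, D, F, G}. Minimal: {F}⁺ = {F}; {C}⁺ = {C} — none reach the full schema.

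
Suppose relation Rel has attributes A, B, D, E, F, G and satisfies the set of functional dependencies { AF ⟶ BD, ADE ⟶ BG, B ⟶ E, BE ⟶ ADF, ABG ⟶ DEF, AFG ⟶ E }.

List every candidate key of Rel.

{B}⁺: B→E adds E; BE→ADF adds A, D, F; ADE→BG adds G → {A, B, D, E, F, G}.
{A, F}⁺: AF→BD adds B, D; B→E adds E; ADE→BG adds G → {A, B, D, E, F, G}. Minimal: {F}⁺ = {F}; {A}⁺ = {A} — none reach the full schema.
{A, D, E}⁺: ADE→BG adds B, G; BE→ADF adds F → {A, B, D, E, F, G}. Minimal: {D, E}⁺ = {D, E}; {A, E}⁺ = {A, E}; {A, D}⁺ = {A, D} — none reach the full schema.
Any other superkey contains one of these as a subset, so there are no further candidate keys.

{B}; {A, F}; {A, D, E}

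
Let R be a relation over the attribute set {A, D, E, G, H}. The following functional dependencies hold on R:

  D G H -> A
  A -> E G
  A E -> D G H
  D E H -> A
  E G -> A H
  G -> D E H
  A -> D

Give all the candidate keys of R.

{A}⁺: A→EG adds E, G; AE→DGH adds D, H → {A, D, E, G, H}.
{G}⁺: G→DEH adds D, E, H; DGH→A adds A → {A, D, E, G, H}.
{D, E, H}⁺: DEH→A adds A; A→EG adds G → {A, D, E, G, H}. Minimal: {E, H}⁺ = {E, H}; {D, H}⁺ = {D, H}; {D, E}⁺ = {D, E} — none reach the full schema.
Any other superkey contains one of these as a subset, so there are no further candidate keys.

A; G; DEH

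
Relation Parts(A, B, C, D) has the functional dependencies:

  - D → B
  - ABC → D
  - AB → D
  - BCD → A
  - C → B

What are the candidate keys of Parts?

(A, C), (C, D)

Attribute C never appears on the right-hand side of any dependency, so C must belong to every candidate key.
{C}⁺ = {B, C}, which is not all of the schema, so we must add further attributes.
{A, C}⁺: C→B adds B; ABC→D adds D → {A, B, C, D}. Minimal: {C}⁺ = {B, C}; {A}⁺ = {A} — none reach the full schema.
{C, D}⁺: D→B adds B; BCD→A adds A → {A, B, C, D}. Minimal: {D}⁺ = {B, D}; {C}⁺ = {B, C} — none reach the full schema.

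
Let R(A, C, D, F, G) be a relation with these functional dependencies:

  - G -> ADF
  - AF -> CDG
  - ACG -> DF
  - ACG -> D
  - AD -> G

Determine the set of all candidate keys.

{G}⁺: G→ADF adds A, D, F; AF→CDG adds C → {A, C, D, F, G}.
{A, D}⁺: AD→G adds G; G→ADF adds F; AF→CDG adds C → {A, C, D, F, G}. Minimal: {D}⁺ = {D}; {A}⁺ = {A} — none reach the full schema.
{A, F}⁺: AF→CDG adds C, D, G → {A, C, D, F, G}. Minimal: {F}⁺ = {F}; {A}⁺ = {A} — none reach the full schema.
Any other superkey contains one of these as a subset, so there are no further candidate keys.

G; AD; AF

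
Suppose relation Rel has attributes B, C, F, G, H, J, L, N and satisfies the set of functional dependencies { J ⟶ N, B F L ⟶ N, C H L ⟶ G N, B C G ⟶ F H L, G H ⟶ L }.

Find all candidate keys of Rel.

Attributes B, C, J never appear on any right-hand side, so every candidate key must contain {B, C, J}.
{B, C, J}⁺ = {B, C, J, N}, which is not all of the schema, so we must add further attributes.
{B, C, G, J}⁺: J→N adds N; BCG→FHL adds F, H, L → {B, C, F, G, H, J, L, N}. Minimal: {C, G, J}⁺ = {C, G, J, N}; {B, G, J}⁺ = {B, G, J, N}; {B, C, J}⁺ = {B, C, J, N}; … — none reach the full schema.
{B, C, H, J, L}⁺: J→N adds N; CHL→GN adds G; BCG→FHL adds F → {B, C, F, G, H, J, L, N}. Minimal: {C, H, J, L}⁺ = {C, G, H, J, L, N}; {B, H, J, L}⁺ = {B, H, J, L, N}; {B, C, J, L}⁺ = {B, C, J, L, N}; … — none reach the full schema.
Any other superkey contains one of these as a subset, so there are no further candidate keys.

{B, C, G, J}; {B, C, H, J, L}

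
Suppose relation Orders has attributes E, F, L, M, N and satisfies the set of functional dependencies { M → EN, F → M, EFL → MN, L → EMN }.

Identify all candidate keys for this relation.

FL

{F, L}⁺: F→M adds M; L→EMN adds E, N → {E, F, L, M, N}.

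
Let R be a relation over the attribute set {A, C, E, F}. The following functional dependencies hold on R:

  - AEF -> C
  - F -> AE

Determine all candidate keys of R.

Attribute F never appears on the right-hand side of any dependency, so F must belong to every candidate key.
{F}⁺ = {A, C, E, F}, which is all of the schema, so {F} is the only candidate key.

F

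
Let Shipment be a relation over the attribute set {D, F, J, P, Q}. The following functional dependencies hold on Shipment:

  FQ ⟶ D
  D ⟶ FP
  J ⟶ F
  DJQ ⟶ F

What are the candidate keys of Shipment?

Attributes J, Q never appear on any right-hand side, so every candidate key must contain {J, Q}.
{J, Q}⁺ = {D, F, J, P, Q}, which is all of the schema, so {J, Q} is the only candidate key.

{J, Q}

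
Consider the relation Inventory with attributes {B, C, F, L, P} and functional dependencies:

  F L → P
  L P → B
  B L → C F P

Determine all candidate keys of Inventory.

{B, L}, {F, L}, {L, P}

Attribute L never appears on the right-hand side of any dependency, so L must belong to every candidate key.
{L}⁺ = {L}, which is not all of the schema, so we must add further attributes.
{B, L}⁺: BL→CFP adds C, F, P → {B, C, F, L, P}. Minimal: {L}⁺ = {L}; {B}⁺ = {B} — none reach the full schema.
{F, L}⁺: FL→P adds P; LP→B adds B; BL→CFP adds C → {B, C, F, L, P}. Minimal: {L}⁺ = {L}; {F}⁺ = {F} — none reach the full schema.
{L, P}⁺: LP→B adds B; BL→CFP adds C, F → {B, C, F, L, P}. Minimal: {P}⁺ = {P}; {L}⁺ = {L} — none reach the full schema.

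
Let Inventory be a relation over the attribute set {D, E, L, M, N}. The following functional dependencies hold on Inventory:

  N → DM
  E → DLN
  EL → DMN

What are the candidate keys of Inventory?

{E}

Attribute E never appears on the right-hand side of any dependency, so E must belong to every candidate key.
{E}⁺ = {D, E, L, M, N}, which is all of the schema, so {E} is the only candidate key.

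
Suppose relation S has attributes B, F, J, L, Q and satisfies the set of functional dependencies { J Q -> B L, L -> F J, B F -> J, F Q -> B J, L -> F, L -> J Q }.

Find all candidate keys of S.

{L}, {F, Q}, {J, Q}

{L}⁺: L→FJ adds F, J; L→JQ adds Q; JQ→BL adds B → {B, F, J, L, Q}.
{F, Q}⁺: FQ→BJ adds B, J; JQ→BL adds L → {B, F, J, L, Q}. Minimal: {Q}⁺ = {Q}; {F}⁺ = {F} — none reach the full schema.
{J, Q}⁺: JQ→BL adds B, L; L→FJ adds F → {B, F, J, L, Q}. Minimal: {Q}⁺ = {Q}; {J}⁺ = {J} — none reach the full schema.
Any other superkey contains one of these as a subset, so there are no further candidate keys.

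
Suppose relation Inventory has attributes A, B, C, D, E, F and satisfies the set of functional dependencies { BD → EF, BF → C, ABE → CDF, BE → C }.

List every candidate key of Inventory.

{A, B, D}⁺: BD→EF adds E, F; BF→C adds C → {A, B, C, D, E, F}. Minimal: {B, D}⁺ = {B, C, D, E, F}; {A, D}⁺ = {A, D}; {A, B}⁺ = {A, B} — none reach the full schema.
{A, B, E}⁺: ABE→CDF adds C, D, F → {A, B, C, D, E, F}. Minimal: {B, E}⁺ = {B, C, E}; {A, E}⁺ = {A, E}; {A, B}⁺ = {A, B} — none reach the full schema.
Any other superkey contains one of these as a subset, so there are no further candidate keys.

ABD, ABE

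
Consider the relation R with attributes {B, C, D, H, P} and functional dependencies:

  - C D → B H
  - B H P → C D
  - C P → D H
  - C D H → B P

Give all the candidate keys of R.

CD, CP, BHP

{C, D}⁺: CD→BH adds B, H; CDH→BP adds P → {B, C, D, H, P}. Minimal: {D}⁺ = {D}; {C}⁺ = {C} — none reach the full schema.
{C, P}⁺: CP→DH adds D, H; CDH→BP adds B → {B, C, D, H, P}. Minimal: {P}⁺ = {P}; {C}⁺ = {C} — none reach the full schema.
{B, H, P}⁺: BHP→CD adds C, D → {B, C, D, H, P}. Minimal: {H, P}⁺ = {H, P}; {B, P}⁺ = {B, P}; {B, H}⁺ = {B, H} — none reach the full schema.
Any other superkey contains one of these as a subset, so there are no further candidate keys.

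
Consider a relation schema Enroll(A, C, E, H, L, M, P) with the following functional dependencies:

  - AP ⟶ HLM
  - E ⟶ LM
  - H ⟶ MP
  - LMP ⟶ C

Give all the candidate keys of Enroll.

{A, E, H}; {A, E, P}

Attributes A, E never appear on any right-hand side, so every candidate key must contain {A, E}.
{A, E}⁺ = {A, E, L, M}, which is not all of the schema, so we must add further attributes.
{A, E, H}⁺: E→LM adds L, M; H→MP adds P; LMP→C adds C → {A, C, E, H, L, M, P}. Minimal: {E, H}⁺ = {C, E, H, L, M, P}; {A, H}⁺ = {A, C, H, L, M, P}; {A, E}⁺ = {A, E, L, M} — none reach the full schema.
{A, E, P}⁺: AP→HLM adds H, L, M; LMP→C adds C → {A, C, E, H, L, M, P}. Minimal: {E, P}⁺ = {C, E, L, M, P}; {A, P}⁺ = {A, C, H, L, M, P}; {A, E}⁺ = {A, E, L, M} — none reach the full schema.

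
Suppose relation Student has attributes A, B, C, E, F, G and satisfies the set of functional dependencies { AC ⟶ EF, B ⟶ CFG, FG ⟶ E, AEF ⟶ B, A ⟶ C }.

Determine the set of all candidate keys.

Attribute A never appears on the right-hand side of any dependency, so A must belong to every candidate key.
{A}⁺ = {A, B, C, E, F, G}, which is all of the schema, so {A} is the only candidate key.

{A}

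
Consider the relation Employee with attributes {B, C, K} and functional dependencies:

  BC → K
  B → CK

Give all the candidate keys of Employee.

Attribute B never appears on the right-hand side of any dependency, so B must belong to every candidate key.
{B}⁺ = {B, C, K}, which is all of the schema, so {B} is the only candidate key.

{B}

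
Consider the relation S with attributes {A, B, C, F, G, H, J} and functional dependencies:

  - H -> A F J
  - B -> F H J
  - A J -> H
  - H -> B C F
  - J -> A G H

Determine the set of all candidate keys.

{B}, {H}, {J}

{B}⁺: B→FHJ adds F, H, J; H→BCF adds C; J→AGH adds A, G → {A, B, C, F, G, H, J}.
{H}⁺: H→AFJ adds A, F, J; H→BCF adds B, C; J→AGH adds G → {A, B, C, F, G, H, J}.
{J}⁺: J→AGH adds A, G, H; H→AFJ adds F; H→BCF adds B, C → {A, B, C, F, G, H, J}.
Any other superkey contains one of these as a subset, so there are no further candidate keys.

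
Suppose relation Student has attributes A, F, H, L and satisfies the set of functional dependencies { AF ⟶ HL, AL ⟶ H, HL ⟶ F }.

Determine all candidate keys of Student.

Attribute A never appears on the right-hand side of any dependency, so A must belong to every candidate key.
{A}⁺ = {A}, which is not all of the schema, so we must add further attributes.
{A, F}⁺: AF→HL adds H, L → {A, F, H, L}.
{A, L}⁺: AL→H adds H; HL→F adds F → {A, F, H, L}.
Any other superkey contains one of these as a subset, so there are no further candidate keys.

AF, AL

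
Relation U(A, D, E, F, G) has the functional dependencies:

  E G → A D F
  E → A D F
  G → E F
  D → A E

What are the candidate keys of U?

Attribute G never appears on the right-hand side of any dependency, so G must belong to every candidate key.
{G}⁺ = {A, D, E, F, G}, which is all of the schema, so {G} is the only candidate key.

G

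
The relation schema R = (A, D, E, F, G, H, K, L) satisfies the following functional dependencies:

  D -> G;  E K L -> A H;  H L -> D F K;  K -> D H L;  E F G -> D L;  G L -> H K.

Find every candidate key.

Attribute E never appears on the right-hand side of any dependency, so E must belong to every candidate key.
{E}⁺ = {E}, which is not all of the schema, so we must add further attributes.
{E, K}⁺: K→DHL adds D, H, L; D→G adds G; EKL→AH adds A; HL→DFK adds F → {A, D, E, F, G, H, K, L}. Minimal: {K}⁺ = {D, F, G, H, K, L}; {E}⁺ = {E} — none reach the full schema.
{D, E, F}⁺: D→G adds G; EFG→DL adds L; GL→HK adds H, K; EKL→AH adds A → {A, D, E, F, G, H, K, L}. Minimal: {E, F}⁺ = {E, F}; {D, F}⁺ = {D, F, G}; {D, E}⁺ = {D, E, G} — none reach the full schema.
{D, E, L}⁺: D→G adds G; GL→HK adds H, K; EKL→AH adds A; HL→DFK adds F → {A, D, E, F, G, H, K, L}. Minimal: {E, L}⁺ = {E, L}; {D, L}⁺ = {D, F, G, H, K, L}; {D, E}⁺ = {D, E, G} — none reach the full schema.
{E, F, G}⁺: EFG→DL adds D, L; GL→HK adds H, K; EKL→AH adds A → {A, D, E, F, G, H, K, L}. Minimal: {F, G}⁺ = {F, G}; {E, G}⁺ = {E, G}; {E, F}⁺ = {E, F} — none reach the full schema.
{E, G, L}⁺: GL→HK adds H, K; EKL→AH adds A; HL→DFK adds D, F → {A, D, E, F, G, H, K, L}. Minimal: {G, L}⁺ = {D, F, G, H, K, L}; {E, L}⁺ = {E, L}; {E, G}⁺ = {E, G} — none reach the full schema.
{E, H, L}⁺: HL→DFK adds D, F, K; D→G adds G; EKL→AH adds A → {A, D, E, F, G, H, K, L}. Minimal: {H, L}⁺ = {D, F, G, H, K, L}; {E, L}⁺ = {E, L}; {E, H}⁺ = {E, H} — none reach the full schema.

(E, K), (D, E, F), (D, E, L), (E, F, G), (E, G, L), (E, H, L)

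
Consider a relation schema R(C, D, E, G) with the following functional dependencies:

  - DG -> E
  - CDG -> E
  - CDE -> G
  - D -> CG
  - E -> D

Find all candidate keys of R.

{D}⁺: D→CG adds C, G; DG→E adds E → {C, D, E, G}.
{E}⁺: E→D adds D; D→CG adds C, G → {C, D, E, G}.

(D); (E)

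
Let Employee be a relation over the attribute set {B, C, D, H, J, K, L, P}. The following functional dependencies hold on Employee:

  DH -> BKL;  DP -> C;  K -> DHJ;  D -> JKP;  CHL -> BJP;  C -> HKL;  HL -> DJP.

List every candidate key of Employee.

{C}; {D}; {K}; {H, L}

{C}⁺: C→HKL adds H, K, L; HL→DJP adds D, J, P; DH→BKL adds B → {B, C, D, H, J, K, L, P}.
{D}⁺: D→JKP adds J, K, P; DP→C adds C; K→DHJ adds H; C→HKL adds L; DH→BKL adds B → {B, C, D, H, J, K, L, P}.
{K}⁺: K→DHJ adds D, H, J; D→JKP adds P; DH→BKL adds B, L; DP→C adds C → {B, C, D, H, J, K, L, P}.
{H, L}⁺: HL→DJP adds D, J, P; DH→BKL adds B, K; DP→C adds C → {B, C, D, H, J, K, L, P}. Minimal: {L}⁺ = {L}; {H}⁺ = {H} — none reach the full schema.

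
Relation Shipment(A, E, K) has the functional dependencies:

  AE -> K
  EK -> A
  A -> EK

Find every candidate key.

A; EK

{A}⁺: A→EK adds E, K → {A, E, K}.
{E, K}⁺: EK→A adds A → {A, E, K}. Minimal: {K}⁺ = {K}; {E}⁺ = {E} — none reach the full schema.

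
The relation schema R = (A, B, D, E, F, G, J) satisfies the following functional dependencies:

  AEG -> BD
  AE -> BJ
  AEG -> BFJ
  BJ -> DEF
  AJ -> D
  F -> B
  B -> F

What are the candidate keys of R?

Attributes A, G never appear on any right-hand side, so every candidate key must contain {A, G}.
{A, G}⁺ = {A, G}, which is not all of the schema, so we must add further attributes.
{A, E, G}⁺: AEG→BD adds B, D; AE→BJ adds J; AEG→BFJ adds F → {A, B, D, E, F, G, J}. Minimal: {E, G}⁺ = {E, G}; {A, G}⁺ = {A, G}; {A, E}⁺ = {A, B, D, E, F, J} — none reach the full schema.
{A, B, G, J}⁺: BJ→DEF adds D, E, F → {A, B, D, E, F, G, J}. Minimal: {B, G, J}⁺ = {B, D, E, F, G, J}; {A, G, J}⁺ = {A, D, G, J}; {A, B, J}⁺ = {A, B, D, E, F, J}; … — none reach the full schema.
{A, F, G, J}⁺: AJ→D adds D; F→B adds B; BJ→DEF adds E → {A, B, D, E, F, G, J}. Minimal: {F, G, J}⁺ = {B, D, E, F, G, J}; {A, G, J}⁺ = {A, D, G, J}; {A, F, J}⁺ = {A, B, D, E, F, J}; … — none reach the full schema.

{A, E, G}; {A, B, G, J}; {A, F, G, J}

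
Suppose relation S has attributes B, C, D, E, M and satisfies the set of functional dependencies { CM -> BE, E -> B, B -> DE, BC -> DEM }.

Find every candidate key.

Attribute C never appears on the right-hand side of any dependency, so C must belong to every candidate key.
{C}⁺ = {C}, which is not all of the schema, so we must add further attributes.
{B, C}⁺: B→DE adds D, E; BC→DEM adds M → {B, C, D, E, M}. Minimal: {C}⁺ = {C}; {B}⁺ = {B, D, E} — none reach the full schema.
{C, E}⁺: E→B adds B; B→DE adds D; BC→DEM adds M → {B, C, D, E, M}. Minimal: {E}⁺ = {B, D, E}; {C}⁺ = {C} — none reach the full schema.
{C, M}⁺: CM→BE adds B, E; B→DE adds D → {B, C, D, E, M}. Minimal: {M}⁺ = {M}; {C}⁺ = {C} — none reach the full schema.

BC; CE; CM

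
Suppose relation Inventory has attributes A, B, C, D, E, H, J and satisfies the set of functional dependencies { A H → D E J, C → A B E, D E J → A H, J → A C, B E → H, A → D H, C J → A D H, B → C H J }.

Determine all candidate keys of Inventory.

{A}⁺: A→DH adds D, H; AH→DEJ adds E, J; J→AC adds C; C→ABE adds B → {A, B, C, D, E, H, J}.
{B}⁺: B→CHJ adds C, H, J; C→ABE adds A, E; A→DH adds D → {A, B, C, D, E, H, J}.
{C}⁺: C→ABE adds A, B, E; BE→H adds H; A→DH adds D; B→CHJ adds J → {A, B, C, D, E, H, J}.
{J}⁺: J→AC adds A, C; A→DH adds D, H; AH→DEJ adds E; C→ABE adds B → {A, B, C, D, E, H, J}.

(A); (B); (C); (J)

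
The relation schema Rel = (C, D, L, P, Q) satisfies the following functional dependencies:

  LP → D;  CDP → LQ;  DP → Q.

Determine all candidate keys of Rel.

Attributes C, P never appear on any right-hand side, so every candidate key must contain {C, P}.
{C, P}⁺ = {C, P}, which is not all of the schema, so we must add further attributes.
{C, D, P}⁺: CDP→LQ adds L, Q → {C, D, L, P, Q}.
{C, L, P}⁺: LP→D adds D; CDP→LQ adds Q → {C, D, L, P, Q}.

(C, D, P), (C, L, P)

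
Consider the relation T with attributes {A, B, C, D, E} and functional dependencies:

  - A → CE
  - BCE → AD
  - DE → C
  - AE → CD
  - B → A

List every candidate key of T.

(B)

{B}⁺: B→A adds A; A→CE adds C, E; BCE→AD adds D → {A, B, C, D, E}.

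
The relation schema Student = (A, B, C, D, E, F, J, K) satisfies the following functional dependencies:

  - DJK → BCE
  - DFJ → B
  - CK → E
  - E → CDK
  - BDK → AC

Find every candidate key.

Attributes F, J never appear on any right-hand side, so every candidate key must contain {F, J}.
{F, J}⁺ = {F, J}, which is not all of the schema, so we must add further attributes.
{E, F, J}⁺: E→CDK adds C, D, K; DJK→BCE adds B; BDK→AC adds A → {A, B, C, D, E, F, J, K}.
{C, F, J, K}⁺: CK→E adds E; E→CDK adds D; DJK→BCE adds B; BDK→AC adds A → {A, B, C, D, E, F, J, K}.
{D, F, J, K}⁺: DJK→BCE adds B, C, E; BDK→AC adds A → {A, B, C, D, E, F, J, K}.

{E, F, J}, {C, F, J, K}, {D, F, J, K}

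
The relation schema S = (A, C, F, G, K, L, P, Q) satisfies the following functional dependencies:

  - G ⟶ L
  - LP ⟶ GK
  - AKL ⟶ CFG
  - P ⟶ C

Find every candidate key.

{A, G, P, Q}, {A, L, P, Q}

{A, G, P, Q}⁺: G→L adds L; LP→GK adds K; AKL→CFG adds C, F → {A, C, F, G, K, L, P, Q}. Minimal: {G, P, Q}⁺ = {C, G, K, L, P, Q}; {A, P, Q}⁺ = {A, C, P, Q}; {A, G, Q}⁺ = {A, G, L, Q}; … — none reach the full schema.
{A, L, P, Q}⁺: LP→GK adds G, K; AKL→CFG adds C, F → {A, C, F, G, K, L, P, Q}. Minimal: {L, P, Q}⁺ = {C, G, K, L, P, Q}; {A, P, Q}⁺ = {A, C, P, Q}; {A, L, Q}⁺ = {A, L, Q}; … — none reach the full schema.
Any other superkey contains one of these as a subset, so there are no further candidate keys.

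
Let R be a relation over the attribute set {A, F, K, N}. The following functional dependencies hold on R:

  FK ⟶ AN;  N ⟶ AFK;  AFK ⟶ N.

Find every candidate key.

{N}⁺: N→AFK adds A, F, K → {A, F, K, N}.
{F, K}⁺: FK→AN adds A, N → {A, F, K, N}. Minimal: {K}⁺ = {K}; {F}⁺ = {F} — none reach the full schema.

(N), (F, K)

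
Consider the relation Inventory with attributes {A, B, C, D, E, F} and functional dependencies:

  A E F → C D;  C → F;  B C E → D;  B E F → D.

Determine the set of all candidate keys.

Attributes A, B, E never appear on any right-hand side, so every candidate key must contain {A, B, E}.
{A, B, E}⁺ = {A, B, E}, which is not all of the schema, so we must add further attributes.
{A, B, C, E}⁺: C→F adds F; BCE→D adds D → {A, B, C, D, E, F}. Minimal: {B, C, E}⁺ = {B, C, D, E, F}; {A, C, E}⁺ = {A, C, D, E, F}; {A, B, E}⁺ = {A, B, E}; … — none reach the full schema.
{A, B, E, F}⁺: AEF→CD adds C, D → {A, B, C, D, E, F}. Minimal: {B, E, F}⁺ = {B, D, E, F}; {A, E, F}⁺ = {A, C, D, E, F}; {A, B, F}⁺ = {A, B, F}; … — none reach the full schema.

ABCE, ABEF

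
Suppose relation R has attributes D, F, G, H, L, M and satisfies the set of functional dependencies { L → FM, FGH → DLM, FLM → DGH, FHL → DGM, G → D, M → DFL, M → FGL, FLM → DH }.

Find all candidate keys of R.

{L}; {M}; {F, G, H}

{L}⁺: L→FM adds F, M; FLM→DGH adds D, G, H → {D, F, G, H, L, M}.
{M}⁺: M→DFL adds D, F, L; M→FGL adds G; FLM→DH adds H → {D, F, G, H, L, M}.
{F, G, H}⁺: FGH→DLM adds D, L, M → {D, F, G, H, L, M}.
Any other superkey contains one of these as a subset, so there are no further candidate keys.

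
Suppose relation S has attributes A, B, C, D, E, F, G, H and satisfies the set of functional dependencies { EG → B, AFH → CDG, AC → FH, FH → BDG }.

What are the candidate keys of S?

(A, C, E), (A, E, F, H)

Attributes A, E never appear on any right-hand side, so every candidate key must contain {A, E}.
{A, E}⁺ = {A, E}, which is not all of the schema, so we must add further attributes.
{A, C, E}⁺: AC→FH adds F, H; FH→BDG adds B, D, G → {A, B, C, D, E, F, G, H}. Minimal: {C, E}⁺ = {C, E}; {A, E}⁺ = {A, E}; {A, C}⁺ = {A, B, C, D, F, G, H} — none reach the full schema.
{A, E, F, H}⁺: AFH→CDG adds C, D, G; FH→BDG adds B → {A, B, C, D, E, F, G, H}. Minimal: {E, F, H}⁺ = {B, D, E, F, G, H}; {A, F, H}⁺ = {A, B, C, D, F, G, H}; {A, E, H}⁺ = {A, E, H}; … — none reach the full schema.
Any other superkey contains one of these as a subset, so there are no further candidate keys.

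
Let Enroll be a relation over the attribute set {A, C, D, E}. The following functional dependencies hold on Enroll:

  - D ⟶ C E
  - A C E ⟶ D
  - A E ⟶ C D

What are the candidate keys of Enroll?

Attribute A never appears on the right-hand side of any dependency, so A must belong to every candidate key.
{A}⁺ = {A}, which is not all of the schema, so we must add further attributes.
{A, D}⁺: D→CE adds C, E → {A, C, D, E}. Minimal: {D}⁺ = {C, D, E}; {A}⁺ = {A} — none reach the full schema.
{A, E}⁺: AE→CD adds C, D → {A, C, D, E}. Minimal: {E}⁺ = {E}; {A}⁺ = {A} — none reach the full schema.
Any other superkey contains one of these as a subset, so there are no further candidate keys.

(A, D); (A, E)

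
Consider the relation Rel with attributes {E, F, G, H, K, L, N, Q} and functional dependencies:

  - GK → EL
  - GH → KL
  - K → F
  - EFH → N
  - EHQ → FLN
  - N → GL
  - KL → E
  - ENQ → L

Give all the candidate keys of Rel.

{E, H, Q}⁺: EHQ→FLN adds F, L, N; N→GL adds G; GH→KL adds K → {E, F, G, H, K, L, N, Q}. Minimal: {H, Q}⁺ = {H, Q}; {E, Q}⁺ = {E, Q}; {E, H}⁺ = {E, H} — none reach the full schema.
{G, H, Q}⁺: GH→KL adds K, L; K→F adds F; KL→E adds E; EFH→N adds N → {E, F, G, H, K, L, N, Q}. Minimal: {H, Q}⁺ = {H, Q}; {G, Q}⁺ = {G, Q}; {G, H}⁺ = {E, F, G, H, K, L, N} — none reach the full schema.
{H, N, Q}⁺: N→GL adds G, L; GH→KL adds K; K→F adds F; KL→E adds E → {E, F, G, H, K, L, N, Q}. Minimal: {N, Q}⁺ = {G, L, N, Q}; {H, Q}⁺ = {H, Q}; {H, N}⁺ = {E, F, G, H, K, L, N} — none reach the full schema.
{H, K, L, Q}⁺: K→F adds F; KL→E adds E; EFH→N adds N; N→GL adds G → {E, F, G, H, K, L, N, Q}. Minimal: {K, L, Q}⁺ = {E, F, K, L, Q}; {H, L, Q}⁺ = {H, L, Q}; {H, K, Q}⁺ = {F, H, K, Q}; … — none reach the full schema.

{E, H, Q}; {G, H, Q}; {H, N, Q}; {H, K, L, Q}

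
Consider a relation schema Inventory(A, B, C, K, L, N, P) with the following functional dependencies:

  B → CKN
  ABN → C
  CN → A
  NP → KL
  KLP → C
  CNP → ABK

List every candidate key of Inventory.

Attribute P never appears on the right-hand side of any dependency, so P must belong to every candidate key.
{P}⁺ = {P}, which is not all of the schema, so we must add further attributes.
{B, P}⁺: B→CKN adds C, K, N; CN→A adds A; NP→KL adds L → {A, B, C, K, L, N, P}. Minimal: {P}⁺ = {P}; {B}⁺ = {A, B, C, K, N} — none reach the full schema.
{N, P}⁺: NP→KL adds K, L; KLP→C adds C; CNP→ABK adds A, B → {A, B, C, K, L, N, P}. Minimal: {P}⁺ = {P}; {N}⁺ = {N} — none reach the full schema.

{B, P}, {N, P}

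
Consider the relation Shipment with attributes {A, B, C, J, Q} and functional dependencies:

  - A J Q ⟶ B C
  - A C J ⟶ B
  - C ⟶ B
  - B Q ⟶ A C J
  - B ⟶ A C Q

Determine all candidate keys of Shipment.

{B}⁺: B→ACQ adds A, C, Q; BQ→ACJ adds J → {A, B, C, J, Q}.
{C}⁺: C→B adds B; B→ACQ adds A, Q; BQ→ACJ adds J → {A, B, C, J, Q}.
{A, J, Q}⁺: AJQ→BC adds B, C → {A, B, C, J, Q}.

{B}, {C}, {A, J, Q}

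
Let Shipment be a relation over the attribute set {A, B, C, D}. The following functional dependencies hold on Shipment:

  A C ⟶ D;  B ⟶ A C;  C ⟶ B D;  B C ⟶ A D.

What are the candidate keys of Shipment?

(B); (C)

{B}⁺: B→AC adds A, C; C→BD adds D → {A, B, C, D}.
{C}⁺: C→BD adds B, D; BC→AD adds A → {A, B, C, D}.
Any other superkey contains one of these as a subset, so there are no further candidate keys.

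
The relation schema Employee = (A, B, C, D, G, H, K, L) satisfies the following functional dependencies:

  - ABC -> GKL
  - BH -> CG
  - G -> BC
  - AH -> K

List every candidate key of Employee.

{A, B, D, H}, {A, D, G, H}

Attributes A, D, H never appear on any right-hand side, so every candidate key must contain {A, D, H}.
{A, D, H}⁺ = {A, D, H, K}, which is not all of the schema, so we must add further attributes.
{A, B, D, H}⁺: BH→CG adds C, G; AH→K adds K; ABC→GKL adds L → {A, B, C, D, G, H, K, L}. Minimal: {B, D, H}⁺ = {B, C, D, G, H}; {A, D, H}⁺ = {A, D, H, K}; {A, B, H}⁺ = {A, B, C, G, H, K, L}; … — none reach the full schema.
{A, D, G, H}⁺: G→BC adds B, C; AH→K adds K; ABC→GKL adds L → {A, B, C, D, G, H, K, L}. Minimal: {D, G, H}⁺ = {B, C, D, G, H}; {A, G, H}⁺ = {A, B, C, G, H, K, L}; {A, D, H}⁺ = {A, D, H, K}; … — none reach the full schema.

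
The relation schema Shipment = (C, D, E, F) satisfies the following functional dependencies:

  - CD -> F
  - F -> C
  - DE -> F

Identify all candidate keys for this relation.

Attributes D, E never appear on any right-hand side, so every candidate key must contain {D, E}.
{D, E}⁺ = {C, D, E, F}, which is all of the schema, so {D, E} is the only candidate key.

DE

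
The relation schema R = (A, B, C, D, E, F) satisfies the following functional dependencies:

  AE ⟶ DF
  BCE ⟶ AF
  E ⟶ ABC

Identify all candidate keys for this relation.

(E)

Attribute E never appears on the right-hand side of any dependency, so E must belong to every candidate key.
{E}⁺ = {A, B, C, D, E, F}, which is all of the schema, so {E} is the only candidate key.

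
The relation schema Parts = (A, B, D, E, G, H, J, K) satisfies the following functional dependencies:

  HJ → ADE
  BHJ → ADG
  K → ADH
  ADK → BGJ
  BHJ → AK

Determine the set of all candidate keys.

{K}⁺: K→ADH adds A, D, H; ADK→BGJ adds B, G, J; HJ→ADE adds E → {A, B, D, E, G, H, J, K}.
{B, H, J}⁺: HJ→ADE adds A, D, E; BHJ→ADG adds G; BHJ→AK adds K → {A, B, D, E, G, H, J, K}.
Any other superkey contains one of these as a subset, so there are no further candidate keys.

(K), (B, H, J)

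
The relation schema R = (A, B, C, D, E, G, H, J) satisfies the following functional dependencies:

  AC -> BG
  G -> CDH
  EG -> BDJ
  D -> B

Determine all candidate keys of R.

Attributes A, E never appear on any right-hand side, so every candidate key must contain {A, E}.
{A, E}⁺ = {A, E}, which is not all of the schema, so we must add further attributes.
{A, C, E}⁺: AC→BG adds B, G; G→CDH adds D, H; EG→BDJ adds J → {A, B, C, D, E, G, H, J}.
{A, E, G}⁺: G→CDH adds C, D, H; EG→BDJ adds B, J → {A, B, C, D, E, G, H, J}.

{A, C, E}, {A, E, G}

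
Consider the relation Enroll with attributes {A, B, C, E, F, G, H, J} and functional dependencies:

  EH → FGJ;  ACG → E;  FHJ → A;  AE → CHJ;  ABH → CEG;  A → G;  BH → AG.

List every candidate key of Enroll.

Attribute B never appears on the right-hand side of any dependency, so B must belong to every candidate key.
{B}⁺ = {B}, which is not all of the schema, so we must add further attributes.
{B, H}⁺: BH→AG adds A, G; ABH→CEG adds C, E; EH→FGJ adds F, J → {A, B, C, E, F, G, H, J}. Minimal: {H}⁺ = {H}; {B}⁺ = {B} — none reach the full schema.
{A, B, C}⁺: A→G adds G; ACG→E adds E; AE→CHJ adds H, J; EH→FGJ adds F → {A, B, C, E, F, G, H, J}. Minimal: {B, C}⁺ = {B, C}; {A, C}⁺ = {A, C, E, F, G, H, J}; {A, B}⁺ = {A, B, G} — none reach the full schema.
{A, B, E}⁺: AE→CHJ adds C, H, J; ABH→CEG adds G; EH→FGJ adds F → {A, B, C, E, F, G, H, J}. Minimal: {B, E}⁺ = {B, E}; {A, E}⁺ = {A, C, E, F, G, H, J}; {A, B}⁺ = {A, B, G} — none reach the full schema.
Any other superkey contains one of these as a subset, so there are no further candidate keys.

{B, H}; {A, B, C}; {A, B, E}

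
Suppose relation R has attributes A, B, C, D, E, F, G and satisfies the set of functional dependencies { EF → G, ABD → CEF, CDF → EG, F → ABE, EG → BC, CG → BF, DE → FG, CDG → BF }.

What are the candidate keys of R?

{D, E}⁺: DE→FG adds F, G; F→ABE adds A, B; EG→BC adds C → {A, B, C, D, E, F, G}. Minimal: {E}⁺ = {E}; {D}⁺ = {D} — none reach the full schema.
{D, F}⁺: F→ABE adds A, B, E; DE→FG adds G; ABD→CEF adds C → {A, B, C, D, E, F, G}. Minimal: {F}⁺ = {A, B, C, E, F, G}; {D}⁺ = {D} — none reach the full schema.
{A, B, D}⁺: ABD→CEF adds C, E, F; CDF→EG adds G → {A, B, C, D, E, F, G}. Minimal: {B, D}⁺ = {B, D}; {A, D}⁺ = {A, D}; {A, B}⁺ = {A, B} — none reach the full schema.
{C, D, G}⁺: CG→BF adds B, F; CDF→EG adds E; F→ABE adds A → {A, B, C, D, E, F, G}. Minimal: {D, G}⁺ = {D, G}; {C, G}⁺ = {A, B, C, E, F, G}; {C, D}⁺ = {C, D} — none reach the full schema.
Any other superkey contains one of these as a subset, so there are no further candidate keys.

{D, E}, {D, F}, {A, B, D}, {C, D, G}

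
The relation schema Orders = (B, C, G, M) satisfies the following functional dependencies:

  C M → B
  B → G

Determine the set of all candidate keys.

Attributes C, M never appear on any right-hand side, so every candidate key must contain {C, M}.
{C, M}⁺ = {B, C, G, M}, which is all of the schema, so {C, M} is the only candidate key.

{C, M}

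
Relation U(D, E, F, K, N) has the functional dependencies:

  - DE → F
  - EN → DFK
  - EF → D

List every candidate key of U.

Attributes E, N never appear on any right-hand side, so every candidate key must contain {E, N}.
{E, N}⁺ = {D, E, F, K, N}, which is all of the schema, so {E, N} is the only candidate key.

EN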